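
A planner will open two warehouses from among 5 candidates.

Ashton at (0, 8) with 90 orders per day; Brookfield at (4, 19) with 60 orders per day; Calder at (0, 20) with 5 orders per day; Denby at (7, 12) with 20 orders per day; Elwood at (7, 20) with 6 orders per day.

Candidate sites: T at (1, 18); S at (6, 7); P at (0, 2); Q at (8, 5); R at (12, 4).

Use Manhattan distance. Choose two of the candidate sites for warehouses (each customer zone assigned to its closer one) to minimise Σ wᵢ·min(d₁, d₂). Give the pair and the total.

Evaluate every pair (each demand assigned to the nearer of the two):
  {T, S}: total = 1053
  {T, P}: total = 1083
  {T, Q}: total = 1453
  {T, R}: total = 1533
  {S, P}: total = 1674
  {S, Q}: total = 1769
  {S, R}: total = 1769
  {P, Q}: total = 1966
  {P, R}: total = 2276
  {Q, R}: total = 2441
Best pair: {T, S} with total 1053.

{T, S}, total 1053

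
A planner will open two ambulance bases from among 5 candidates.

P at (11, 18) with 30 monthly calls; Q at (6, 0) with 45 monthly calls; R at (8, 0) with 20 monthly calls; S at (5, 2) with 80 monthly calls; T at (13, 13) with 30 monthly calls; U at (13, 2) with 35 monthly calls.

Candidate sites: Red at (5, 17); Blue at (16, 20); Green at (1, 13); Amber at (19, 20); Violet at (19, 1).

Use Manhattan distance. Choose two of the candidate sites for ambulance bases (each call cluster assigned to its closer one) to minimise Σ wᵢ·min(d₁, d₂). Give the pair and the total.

Evaluate every pair (each demand assigned to the nearer of the two):
  {Blue, Violet}: total = 2825
  {Red, Violet}: total = 2885
  {Amber, Violet}: total = 3005
  {Green, Violet}: total = 3125
  {Red, Blue}: total = 3655
  {Blue, Green}: total = 3655
  {Red, Green}: total = 3785
  {Red, Amber}: total = 3785
  {Green, Amber}: total = 3875
  {Blue, Amber}: total = 5475
Best pair: {Blue, Violet} with total 2825.

{Blue, Violet}, total 2825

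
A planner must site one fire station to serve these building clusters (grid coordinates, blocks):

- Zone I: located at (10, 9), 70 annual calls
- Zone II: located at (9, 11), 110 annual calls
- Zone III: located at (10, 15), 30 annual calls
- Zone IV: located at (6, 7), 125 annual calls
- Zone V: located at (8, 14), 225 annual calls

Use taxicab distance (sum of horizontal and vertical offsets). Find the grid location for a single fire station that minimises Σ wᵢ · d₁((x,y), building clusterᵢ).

Manhattan distance separates: Σwᵢ(|x−xᵢ|+|y−yᵢ|) = Σwᵢ|x−xᵢ| + Σwᵢ|y−yᵢ|, so x and y are optimised independently as 1-D weighted medians.
Total weight W = 560; half = 280.
x-coordinate, sorted with cumulative weight:
  x=6 (Zone IV, w=125) cum 125
  x=8 (Zone V, w=225) cum 350  ← median
  x=9 (Zone II, w=110) cum 460
  x=10 (Zone I, w=70) cum 530
  x=10 (Zone III, w=30) cum 560
⇒ x* = 8
y-coordinate, sorted with cumulative weight:
  y=7 (Zone IV, w=125) cum 125
  y=9 (Zone I, w=70) cum 195
  y=11 (Zone II, w=110) cum 305  ← median
  y=14 (Zone V, w=225) cum 530
  y=15 (Zone III, w=30) cum 560
⇒ y* = 11

(8, 11)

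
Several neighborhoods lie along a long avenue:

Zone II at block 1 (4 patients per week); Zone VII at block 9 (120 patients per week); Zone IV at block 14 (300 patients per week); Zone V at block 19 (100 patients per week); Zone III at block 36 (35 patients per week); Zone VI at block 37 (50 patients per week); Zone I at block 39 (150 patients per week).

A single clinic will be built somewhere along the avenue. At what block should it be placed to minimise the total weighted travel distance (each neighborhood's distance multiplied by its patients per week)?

x = 14

For a sum of weighted absolute distances on a line, the optimum is the weighted median (not the mean). Total weight W = 759; half-weight = 379.5.
Sort by position and accumulate weight:
  block 1 (Zone II, w=4) → cum 4
  block 9 (Zone VII, w=120) → cum 124
  block 14 (Zone IV, w=300) → cum 424  ≥ 379.5 → median here
  block 19 (Zone V, w=100) → cum 524
  block 36 (Zone III, w=35) → cum 559
  block 37 (Zone VI, w=50) → cum 609
  block 39 (Zone I, w=150) → cum 759
Optimal location: block 14.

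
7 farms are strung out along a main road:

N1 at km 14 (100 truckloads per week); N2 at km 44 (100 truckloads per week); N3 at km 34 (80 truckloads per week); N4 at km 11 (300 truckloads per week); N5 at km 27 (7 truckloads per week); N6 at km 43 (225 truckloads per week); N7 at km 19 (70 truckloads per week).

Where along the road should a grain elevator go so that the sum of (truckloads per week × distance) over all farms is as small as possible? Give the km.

x = 19

For a sum of weighted absolute distances on a line, the optimum is the weighted median (not the mean). Total weight W = 882; half-weight = 441.
Sort by position and accumulate weight:
  km 11 (N4, w=300) → cum 300
  km 14 (N1, w=100) → cum 400
  km 19 (N7, w=70) → cum 470  ≥ 441 → median here
  km 27 (N5, w=7) → cum 477
  km 34 (N3, w=80) → cum 557
  km 43 (N6, w=225) → cum 782
  km 44 (N2, w=100) → cum 882
Optimal location: km 19.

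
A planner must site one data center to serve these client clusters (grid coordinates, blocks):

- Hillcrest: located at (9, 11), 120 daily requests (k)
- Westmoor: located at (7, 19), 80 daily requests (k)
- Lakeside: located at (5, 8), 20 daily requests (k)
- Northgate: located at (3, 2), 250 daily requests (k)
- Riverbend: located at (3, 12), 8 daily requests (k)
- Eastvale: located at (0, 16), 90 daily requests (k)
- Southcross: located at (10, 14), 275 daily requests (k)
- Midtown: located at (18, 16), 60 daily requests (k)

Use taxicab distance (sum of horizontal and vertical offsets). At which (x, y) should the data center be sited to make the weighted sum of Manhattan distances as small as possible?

Manhattan distance separates: Σwᵢ(|x−xᵢ|+|y−yᵢ|) = Σwᵢ|x−xᵢ| + Σwᵢ|y−yᵢ|, so x and y are optimised independently as 1-D weighted medians.
Total weight W = 903; half = 451.5.
x-coordinate, sorted with cumulative weight:
  x=0 (Eastvale, w=90) cum 90
  x=3 (Northgate, w=250) cum 340
  x=3 (Riverbend, w=8) cum 348
  x=5 (Lakeside, w=20) cum 368
  x=7 (Westmoor, w=80) cum 448
  x=9 (Hillcrest, w=120) cum 568  ← median
  x=10 (Southcross, w=275) cum 843
  x=18 (Midtown, w=60) cum 903
⇒ x* = 9
y-coordinate, sorted with cumulative weight:
  y=2 (Northgate, w=250) cum 250
  y=8 (Lakeside, w=20) cum 270
  y=11 (Hillcrest, w=120) cum 390
  y=12 (Riverbend, w=8) cum 398
  y=14 (Southcross, w=275) cum 673  ← median
  y=16 (Eastvale, w=90) cum 763
  y=16 (Midtown, w=60) cum 823
  y=19 (Westmoor, w=80) cum 903
⇒ y* = 14

(9, 14)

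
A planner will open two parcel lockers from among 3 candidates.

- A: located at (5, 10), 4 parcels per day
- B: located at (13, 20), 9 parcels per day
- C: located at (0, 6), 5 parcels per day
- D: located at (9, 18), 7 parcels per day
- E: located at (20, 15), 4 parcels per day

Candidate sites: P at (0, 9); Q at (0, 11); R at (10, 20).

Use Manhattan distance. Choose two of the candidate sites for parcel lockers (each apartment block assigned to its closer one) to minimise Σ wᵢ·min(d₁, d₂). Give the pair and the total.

{P, R}, total 147

Evaluate every pair (each demand assigned to the nearer of the two):
  {P, R}: total = 147
  {Q, R}: total = 157
  {P, Q}: total = 445
Best pair: {P, R} with total 147.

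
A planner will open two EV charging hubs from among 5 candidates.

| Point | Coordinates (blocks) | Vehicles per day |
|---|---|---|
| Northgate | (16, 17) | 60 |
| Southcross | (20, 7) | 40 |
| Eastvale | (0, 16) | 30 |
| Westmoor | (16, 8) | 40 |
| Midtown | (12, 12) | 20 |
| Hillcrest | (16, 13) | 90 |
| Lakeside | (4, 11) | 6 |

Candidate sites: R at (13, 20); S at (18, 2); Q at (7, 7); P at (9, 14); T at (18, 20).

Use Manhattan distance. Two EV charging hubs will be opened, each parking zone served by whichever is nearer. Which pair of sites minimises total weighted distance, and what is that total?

Evaluate every pair (each demand assigned to the nearer of the two):
  {S, P}: total = 2398
  {P, T}: total = 2618
  {R, S}: total = 2658
  {Q, P}: total = 2712
  {Q, T}: total = 2752
  {S, T}: total = 2788
  {R, P}: total = 2798
  {R, Q}: total = 2882
  {R, T}: total = 3068
  {S, Q}: total = 3512
Best pair: {S, P} with total 2398.

{S, P}, total 2398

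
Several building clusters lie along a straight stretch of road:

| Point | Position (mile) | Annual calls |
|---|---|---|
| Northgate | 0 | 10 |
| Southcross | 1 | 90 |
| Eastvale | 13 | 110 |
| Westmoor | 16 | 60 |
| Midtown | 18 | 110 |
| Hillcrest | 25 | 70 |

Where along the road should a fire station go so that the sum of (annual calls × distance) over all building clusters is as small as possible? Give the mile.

For a sum of weighted absolute distances on a line, the optimum is the weighted median (not the mean). Total weight W = 450; half-weight = 225.
Sort by position and accumulate weight:
  mile 0 (Northgate, w=10) → cum 10
  mile 1 (Southcross, w=90) → cum 100
  mile 13 (Eastvale, w=110) → cum 210
  mile 16 (Westmoor, w=60) → cum 270  ≥ 225 → median here
  mile 18 (Midtown, w=110) → cum 380
  mile 25 (Hillcrest, w=70) → cum 450
Optimal location: mile 16.

x = 16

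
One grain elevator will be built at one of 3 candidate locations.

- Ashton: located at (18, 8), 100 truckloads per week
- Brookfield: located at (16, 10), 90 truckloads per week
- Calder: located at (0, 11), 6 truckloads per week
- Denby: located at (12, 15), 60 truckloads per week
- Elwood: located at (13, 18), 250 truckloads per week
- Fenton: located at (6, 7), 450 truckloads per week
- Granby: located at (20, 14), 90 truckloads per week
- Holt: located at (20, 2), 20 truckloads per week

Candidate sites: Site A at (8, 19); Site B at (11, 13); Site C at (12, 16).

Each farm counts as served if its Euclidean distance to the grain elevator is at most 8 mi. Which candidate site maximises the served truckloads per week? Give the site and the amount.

Site B, covering 850

Coverage radius r = 8 mi; a point is covered iff (Δx)²+(Δy)² ≤ 8² = 64.
  Site A (8, 19): covers {Denby, Elwood} → 310
  Site B (11, 13): covers {Brookfield, Denby, Elwood, Fenton} → 850
  Site C (12, 16): covers {Brookfield, Denby, Elwood} → 400
Maximum coverage at Site B: 850 truckloads per week.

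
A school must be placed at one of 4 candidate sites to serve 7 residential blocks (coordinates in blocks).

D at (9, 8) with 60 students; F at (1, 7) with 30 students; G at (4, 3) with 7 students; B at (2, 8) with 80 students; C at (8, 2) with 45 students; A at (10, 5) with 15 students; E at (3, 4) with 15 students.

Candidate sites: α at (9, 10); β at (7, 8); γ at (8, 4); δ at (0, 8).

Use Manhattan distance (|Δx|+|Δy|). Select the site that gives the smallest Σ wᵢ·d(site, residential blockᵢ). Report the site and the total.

β, total 1311 blocks

Total weighted distance at each candidate:
  α (9, 10): total = 1929
  β (7, 8): total = 1311
  γ (8, 4): total = 1645
  δ (0, 8): total = 1753
Minimum is at β with total 1311 blocks.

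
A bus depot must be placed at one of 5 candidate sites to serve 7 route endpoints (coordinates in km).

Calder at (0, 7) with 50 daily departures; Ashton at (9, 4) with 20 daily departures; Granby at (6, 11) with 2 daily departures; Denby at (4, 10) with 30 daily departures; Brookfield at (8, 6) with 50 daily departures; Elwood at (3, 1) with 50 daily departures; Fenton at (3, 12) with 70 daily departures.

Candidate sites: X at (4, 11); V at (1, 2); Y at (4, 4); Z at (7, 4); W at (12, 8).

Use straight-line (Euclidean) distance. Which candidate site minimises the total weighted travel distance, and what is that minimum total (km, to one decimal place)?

X, total 1410.5 km

Total weighted distance at each candidate:
  X (4, 11): total = 1410.5
  V (1, 2): total = 1925.6
  Y (4, 4): total = 1490.6
  Z (7, 4): total = 1624.1
  W (12, 8): total = 2446.0
Minimum is at X with total 1410.5 km.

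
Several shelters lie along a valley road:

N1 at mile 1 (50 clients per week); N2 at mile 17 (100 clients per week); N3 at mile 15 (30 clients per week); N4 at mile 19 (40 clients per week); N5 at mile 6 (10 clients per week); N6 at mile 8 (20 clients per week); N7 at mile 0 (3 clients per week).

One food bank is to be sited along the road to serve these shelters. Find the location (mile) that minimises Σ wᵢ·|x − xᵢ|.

x = 17

For a sum of weighted absolute distances on a line, the optimum is the weighted median (not the mean). Total weight W = 253; half-weight = 126.5.
Sort by position and accumulate weight:
  mile 0 (N7, w=3) → cum 3
  mile 1 (N1, w=50) → cum 53
  mile 6 (N5, w=10) → cum 63
  mile 8 (N6, w=20) → cum 83
  mile 15 (N3, w=30) → cum 113
  mile 17 (N2, w=100) → cum 213  ≥ 126.5 → median here
  mile 19 (N4, w=40) → cum 253
Optimal location: mile 17.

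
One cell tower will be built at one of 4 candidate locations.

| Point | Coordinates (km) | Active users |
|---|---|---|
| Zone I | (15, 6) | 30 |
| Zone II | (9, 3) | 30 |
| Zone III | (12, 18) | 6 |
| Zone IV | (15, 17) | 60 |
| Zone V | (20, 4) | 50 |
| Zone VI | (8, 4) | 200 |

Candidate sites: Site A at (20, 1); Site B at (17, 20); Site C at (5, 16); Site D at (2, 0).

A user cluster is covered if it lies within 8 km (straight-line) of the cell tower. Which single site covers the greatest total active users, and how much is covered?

Site D, covering 230

Coverage radius r = 8 km; a point is covered iff (Δx)²+(Δy)² ≤ 8² = 64.
  Site A (20, 1): covers {Zone I, Zone V} → 80
  Site B (17, 20): covers {Zone III, Zone IV} → 66
  Site C (5, 16): covers {Zone III} → 6
  Site D (2, 0): covers {Zone II, Zone VI} → 230
Maximum coverage at Site D: 230 active users.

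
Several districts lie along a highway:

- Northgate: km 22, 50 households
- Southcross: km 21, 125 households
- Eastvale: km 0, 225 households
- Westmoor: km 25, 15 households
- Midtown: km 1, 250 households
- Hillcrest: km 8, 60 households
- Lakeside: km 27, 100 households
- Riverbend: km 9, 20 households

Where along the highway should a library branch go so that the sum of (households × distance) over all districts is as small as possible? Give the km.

x = 1

For a sum of weighted absolute distances on a line, the optimum is the weighted median (not the mean). Total weight W = 845; half-weight = 422.5.
Sort by position and accumulate weight:
  km 0 (Eastvale, w=225) → cum 225
  km 1 (Midtown, w=250) → cum 475  ≥ 422.5 → median here
  km 8 (Hillcrest, w=60) → cum 535
  km 9 (Riverbend, w=20) → cum 555
  km 21 (Southcross, w=125) → cum 680
  km 22 (Northgate, w=50) → cum 730
  km 25 (Westmoor, w=15) → cum 745
  km 27 (Lakeside, w=100) → cum 845
Optimal location: km 1.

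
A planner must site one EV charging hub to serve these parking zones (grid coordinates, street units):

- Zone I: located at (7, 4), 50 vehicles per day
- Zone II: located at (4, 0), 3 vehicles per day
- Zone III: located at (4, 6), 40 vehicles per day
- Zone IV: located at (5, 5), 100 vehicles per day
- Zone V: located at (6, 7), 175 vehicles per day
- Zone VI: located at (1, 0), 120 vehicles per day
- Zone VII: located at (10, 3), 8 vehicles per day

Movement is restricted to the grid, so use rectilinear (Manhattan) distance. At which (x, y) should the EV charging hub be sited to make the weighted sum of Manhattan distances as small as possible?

Manhattan distance separates: Σwᵢ(|x−xᵢ|+|y−yᵢ|) = Σwᵢ|x−xᵢ| + Σwᵢ|y−yᵢ|, so x and y are optimised independently as 1-D weighted medians.
Total weight W = 496; half = 248.
x-coordinate, sorted with cumulative weight:
  x=1 (Zone VI, w=120) cum 120
  x=4 (Zone II, w=3) cum 123
  x=4 (Zone III, w=40) cum 163
  x=5 (Zone IV, w=100) cum 263  ← median
  x=6 (Zone V, w=175) cum 438
  x=7 (Zone I, w=50) cum 488
  x=10 (Zone VII, w=8) cum 496
⇒ x* = 5
y-coordinate, sorted with cumulative weight:
  y=0 (Zone II, w=3) cum 3
  y=0 (Zone VI, w=120) cum 123
  y=3 (Zone VII, w=8) cum 131
  y=4 (Zone I, w=50) cum 181
  y=5 (Zone IV, w=100) cum 281  ← median
  y=6 (Zone III, w=40) cum 321
  y=7 (Zone V, w=175) cum 496
⇒ y* = 5

(5, 5)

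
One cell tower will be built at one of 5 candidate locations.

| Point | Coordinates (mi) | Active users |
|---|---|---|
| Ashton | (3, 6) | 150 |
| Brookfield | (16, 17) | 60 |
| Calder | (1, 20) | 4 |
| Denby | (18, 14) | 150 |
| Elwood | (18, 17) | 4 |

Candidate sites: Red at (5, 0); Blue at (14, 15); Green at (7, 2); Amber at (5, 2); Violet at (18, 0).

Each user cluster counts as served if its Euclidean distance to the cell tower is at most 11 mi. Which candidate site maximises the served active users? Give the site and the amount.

Coverage radius r = 11 mi; a point is covered iff (Δx)²+(Δy)² ≤ 11² = 121.
  Red (5, 0): covers {Ashton} → 150
  Blue (14, 15): covers {Brookfield, Denby, Elwood} → 214
  Green (7, 2): covers {Ashton} → 150
  Amber (5, 2): covers {Ashton} → 150
  Violet (18, 0): covers {none} → 0
Maximum coverage at Blue: 214 active users.

Blue, covering 214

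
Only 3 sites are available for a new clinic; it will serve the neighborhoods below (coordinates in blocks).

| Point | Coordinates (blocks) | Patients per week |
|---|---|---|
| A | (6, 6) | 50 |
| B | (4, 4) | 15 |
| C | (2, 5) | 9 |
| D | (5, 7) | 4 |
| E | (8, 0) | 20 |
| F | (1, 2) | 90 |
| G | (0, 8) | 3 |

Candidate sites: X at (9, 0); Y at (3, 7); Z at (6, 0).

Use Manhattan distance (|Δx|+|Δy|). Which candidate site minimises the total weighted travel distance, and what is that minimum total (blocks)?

Y, total 1177 blocks

Total weighted distance at each candidate:
  X (9, 0): total = 1708
  Y (3, 7): total = 1177
  Z (6, 0): total = 1215
Minimum is at Y with total 1177 blocks.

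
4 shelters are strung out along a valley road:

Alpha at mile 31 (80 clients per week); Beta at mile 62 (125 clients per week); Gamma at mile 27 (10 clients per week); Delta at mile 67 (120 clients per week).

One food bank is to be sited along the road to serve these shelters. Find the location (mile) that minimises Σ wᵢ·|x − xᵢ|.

x = 62

For a sum of weighted absolute distances on a line, the optimum is the weighted median (not the mean). Total weight W = 335; half-weight = 167.5.
Sort by position and accumulate weight:
  mile 27 (Gamma, w=10) → cum 10
  mile 31 (Alpha, w=80) → cum 90
  mile 62 (Beta, w=125) → cum 215  ≥ 167.5 → median here
  mile 67 (Delta, w=120) → cum 335
Optimal location: mile 62.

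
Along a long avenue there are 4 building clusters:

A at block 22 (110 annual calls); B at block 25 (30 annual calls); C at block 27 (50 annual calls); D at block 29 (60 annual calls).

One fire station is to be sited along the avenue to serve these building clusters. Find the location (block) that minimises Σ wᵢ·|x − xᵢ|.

For a sum of weighted absolute distances on a line, the optimum is the weighted median (not the mean). Total weight W = 250; half-weight = 125.
Sort by position and accumulate weight:
  block 22 (A, w=110) → cum 110
  block 25 (B, w=30) → cum 140  ≥ 125 → median here
  block 27 (C, w=50) → cum 190
  block 29 (D, w=60) → cum 250
Optimal location: block 25.

x = 25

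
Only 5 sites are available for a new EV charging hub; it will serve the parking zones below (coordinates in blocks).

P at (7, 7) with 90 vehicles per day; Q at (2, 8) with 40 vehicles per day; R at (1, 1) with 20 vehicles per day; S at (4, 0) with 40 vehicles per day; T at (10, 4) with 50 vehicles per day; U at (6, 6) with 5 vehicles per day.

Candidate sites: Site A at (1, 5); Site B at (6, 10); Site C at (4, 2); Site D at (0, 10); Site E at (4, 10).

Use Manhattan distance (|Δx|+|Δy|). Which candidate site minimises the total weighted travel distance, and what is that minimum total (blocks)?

Total weighted distance at each candidate:
  Site A (1, 5): total = 1810
  Site B (6, 10): total = 1880
  Site C (4, 2): total = 1630
  Site D (0, 10): total = 2670
  Site E (4, 10): total = 1970
Minimum is at Site C with total 1630 blocks.

Site C, total 1630 blocks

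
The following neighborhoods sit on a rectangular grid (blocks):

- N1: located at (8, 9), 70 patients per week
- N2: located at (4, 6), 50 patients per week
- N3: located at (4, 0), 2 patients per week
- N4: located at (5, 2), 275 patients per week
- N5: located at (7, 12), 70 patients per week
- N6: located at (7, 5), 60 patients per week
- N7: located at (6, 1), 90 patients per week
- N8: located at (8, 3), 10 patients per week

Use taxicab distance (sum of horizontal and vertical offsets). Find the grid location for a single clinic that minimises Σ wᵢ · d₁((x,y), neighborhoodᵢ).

Manhattan distance separates: Σwᵢ(|x−xᵢ|+|y−yᵢ|) = Σwᵢ|x−xᵢ| + Σwᵢ|y−yᵢ|, so x and y are optimised independently as 1-D weighted medians.
Total weight W = 627; half = 313.5.
x-coordinate, sorted with cumulative weight:
  x=4 (N2, w=50) cum 50
  x=4 (N3, w=2) cum 52
  x=5 (N4, w=275) cum 327  ← median
  x=6 (N7, w=90) cum 417
  x=7 (N5, w=70) cum 487
  x=7 (N6, w=60) cum 547
  x=8 (N1, w=70) cum 617
  x=8 (N8, w=10) cum 627
⇒ x* = 5
y-coordinate, sorted with cumulative weight:
  y=0 (N3, w=2) cum 2
  y=1 (N7, w=90) cum 92
  y=2 (N4, w=275) cum 367  ← median
  y=3 (N8, w=10) cum 377
  y=5 (N6, w=60) cum 437
  y=6 (N2, w=50) cum 487
  y=9 (N1, w=70) cum 557
  y=12 (N5, w=70) cum 627
⇒ y* = 2

(5, 2)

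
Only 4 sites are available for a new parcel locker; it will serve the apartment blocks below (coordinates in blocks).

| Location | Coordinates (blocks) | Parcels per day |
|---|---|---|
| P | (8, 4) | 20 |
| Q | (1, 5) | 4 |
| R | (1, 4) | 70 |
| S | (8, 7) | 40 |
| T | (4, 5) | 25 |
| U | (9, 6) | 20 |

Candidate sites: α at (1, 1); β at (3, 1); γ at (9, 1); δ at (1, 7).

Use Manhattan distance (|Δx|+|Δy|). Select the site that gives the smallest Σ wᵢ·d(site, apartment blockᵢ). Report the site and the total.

δ, total 1003 blocks

Total weighted distance at each candidate:
  α (1, 1): total = 1381
  β (3, 1): total = 1319
  γ (9, 1): total = 1503
  δ (1, 7): total = 1003
Minimum is at δ with total 1003 blocks.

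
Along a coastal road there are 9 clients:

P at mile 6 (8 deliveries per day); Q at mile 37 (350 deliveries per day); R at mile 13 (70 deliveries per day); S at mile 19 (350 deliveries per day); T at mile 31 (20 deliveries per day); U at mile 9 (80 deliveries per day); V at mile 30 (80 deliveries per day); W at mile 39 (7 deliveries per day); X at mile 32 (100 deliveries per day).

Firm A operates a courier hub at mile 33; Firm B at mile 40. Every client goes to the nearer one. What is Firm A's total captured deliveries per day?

708

The indifferent point is the midpoint (33+40)/2 = 36.5; clients left of it (closer to Firm A at 33) go to Firm A, those right go to Firm B.
  P at 6 (w=8) → Firm A
  U at 9 (w=80) → Firm A
  R at 13 (w=70) → Firm A
  S at 19 (w=350) → Firm A
  V at 30 (w=80) → Firm A
  T at 31 (w=20) → Firm A
  X at 32 (w=100) → Firm A
  Q at 37 (w=350) → Firm B
  W at 39 (w=7) → Firm B
Firm A captures 708; Firm B captures 357.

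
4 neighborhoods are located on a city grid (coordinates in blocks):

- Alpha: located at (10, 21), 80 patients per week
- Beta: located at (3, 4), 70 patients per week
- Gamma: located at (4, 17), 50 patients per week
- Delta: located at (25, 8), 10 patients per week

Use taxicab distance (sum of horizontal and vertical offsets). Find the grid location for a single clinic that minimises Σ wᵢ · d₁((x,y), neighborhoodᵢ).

(4, 17)

Manhattan distance separates: Σwᵢ(|x−xᵢ|+|y−yᵢ|) = Σwᵢ|x−xᵢ| + Σwᵢ|y−yᵢ|, so x and y are optimised independently as 1-D weighted medians.
Total weight W = 210; half = 105.
x-coordinate, sorted with cumulative weight:
  x=3 (Beta, w=70) cum 70
  x=4 (Gamma, w=50) cum 120  ← median
  x=10 (Alpha, w=80) cum 200
  x=25 (Delta, w=10) cum 210
⇒ x* = 4
y-coordinate, sorted with cumulative weight:
  y=4 (Beta, w=70) cum 70
  y=8 (Delta, w=10) cum 80
  y=17 (Gamma, w=50) cum 130  ← median
  y=21 (Alpha, w=80) cum 210
⇒ y* = 17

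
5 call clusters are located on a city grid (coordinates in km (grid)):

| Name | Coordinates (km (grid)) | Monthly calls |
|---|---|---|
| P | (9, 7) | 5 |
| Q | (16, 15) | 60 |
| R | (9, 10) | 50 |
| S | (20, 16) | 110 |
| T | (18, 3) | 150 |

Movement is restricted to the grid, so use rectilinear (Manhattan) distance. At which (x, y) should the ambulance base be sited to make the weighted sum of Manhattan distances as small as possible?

(18, 10)

Manhattan distance separates: Σwᵢ(|x−xᵢ|+|y−yᵢ|) = Σwᵢ|x−xᵢ| + Σwᵢ|y−yᵢ|, so x and y are optimised independently as 1-D weighted medians.
Total weight W = 375; half = 187.5.
x-coordinate, sorted with cumulative weight:
  x=9 (P, w=5) cum 5
  x=9 (R, w=50) cum 55
  x=16 (Q, w=60) cum 115
  x=18 (T, w=150) cum 265  ← median
  x=20 (S, w=110) cum 375
⇒ x* = 18
y-coordinate, sorted with cumulative weight:
  y=3 (T, w=150) cum 150
  y=7 (P, w=5) cum 155
  y=10 (R, w=50) cum 205  ← median
  y=15 (Q, w=60) cum 265
  y=16 (S, w=110) cum 375
⇒ y* = 10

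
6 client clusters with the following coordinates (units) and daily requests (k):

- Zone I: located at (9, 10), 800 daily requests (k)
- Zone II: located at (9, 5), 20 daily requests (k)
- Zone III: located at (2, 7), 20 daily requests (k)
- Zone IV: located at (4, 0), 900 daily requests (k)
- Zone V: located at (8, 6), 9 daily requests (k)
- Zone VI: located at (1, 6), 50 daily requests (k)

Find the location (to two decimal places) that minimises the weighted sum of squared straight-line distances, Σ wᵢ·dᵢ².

(6.19, 4.78)

The minimiser of Σwᵢ‖p−pᵢ‖² is the weighted centroid p* = (Σwᵢpᵢ)/(Σwᵢ).
Σwᵢ = 1799.
Σwᵢxᵢ = 800·9 + 20·9 + 20·2 + 900·4 + 9·8 + 50·1 = 11142.
Σwᵢyᵢ = 800·10 + 20·5 + 20·7 + 900·0 + 9·6 + 50·6 = 8594.
x* = 11142/1799 = 6.19, y* = 8594/1799 = 4.78.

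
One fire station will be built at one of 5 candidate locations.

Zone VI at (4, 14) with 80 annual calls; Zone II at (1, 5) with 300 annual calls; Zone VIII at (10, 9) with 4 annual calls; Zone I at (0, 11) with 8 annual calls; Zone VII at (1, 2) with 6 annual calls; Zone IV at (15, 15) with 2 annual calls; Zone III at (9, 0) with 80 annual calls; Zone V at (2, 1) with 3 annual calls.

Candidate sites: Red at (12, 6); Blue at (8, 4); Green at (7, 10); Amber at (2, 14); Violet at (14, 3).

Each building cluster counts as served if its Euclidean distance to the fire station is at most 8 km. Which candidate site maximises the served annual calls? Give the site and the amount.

Coverage radius r = 8 km; a point is covered iff (Δx)²+(Δy)² ≤ 8² = 64.
  Red (12, 6): covers {Zone VIII, Zone III} → 84
  Blue (8, 4): covers {Zone II, Zone VIII, Zone VII, Zone III, Zone V} → 393
  Green (7, 10): covers {Zone VI, Zone II, Zone VIII, Zone I} → 392
  Amber (2, 14): covers {Zone VI, Zone I} → 88
  Violet (14, 3): covers {Zone VIII, Zone III} → 84
Maximum coverage at Blue: 393 annual calls.

Blue, covering 393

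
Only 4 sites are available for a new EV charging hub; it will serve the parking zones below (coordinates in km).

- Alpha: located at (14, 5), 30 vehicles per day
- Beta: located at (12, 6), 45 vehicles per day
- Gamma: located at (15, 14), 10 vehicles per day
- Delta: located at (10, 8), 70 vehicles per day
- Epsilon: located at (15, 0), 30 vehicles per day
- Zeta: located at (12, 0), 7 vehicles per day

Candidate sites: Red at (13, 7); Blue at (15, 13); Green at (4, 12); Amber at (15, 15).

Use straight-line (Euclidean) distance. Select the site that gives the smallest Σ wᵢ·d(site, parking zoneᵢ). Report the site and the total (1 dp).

Red, total 692.8 km

Total weighted distance at each candidate:
  Red (13, 7): total = 692.8
  Blue (15, 13): total = 1572.9
  Green (4, 12): total = 2022.1
  Amber (15, 15): total = 1897.6
Minimum is at Red with total 692.8 km.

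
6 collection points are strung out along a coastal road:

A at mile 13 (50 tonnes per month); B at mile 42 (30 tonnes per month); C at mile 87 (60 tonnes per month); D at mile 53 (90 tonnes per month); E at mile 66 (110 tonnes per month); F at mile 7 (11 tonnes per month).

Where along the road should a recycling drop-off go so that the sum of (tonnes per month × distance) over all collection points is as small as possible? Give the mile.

For a sum of weighted absolute distances on a line, the optimum is the weighted median (not the mean). Total weight W = 351; half-weight = 175.5.
Sort by position and accumulate weight:
  mile 7 (F, w=11) → cum 11
  mile 13 (A, w=50) → cum 61
  mile 42 (B, w=30) → cum 91
  mile 53 (D, w=90) → cum 181  ≥ 175.5 → median here
  mile 66 (E, w=110) → cum 291
  mile 87 (C, w=60) → cum 351
Optimal location: mile 53.

x = 53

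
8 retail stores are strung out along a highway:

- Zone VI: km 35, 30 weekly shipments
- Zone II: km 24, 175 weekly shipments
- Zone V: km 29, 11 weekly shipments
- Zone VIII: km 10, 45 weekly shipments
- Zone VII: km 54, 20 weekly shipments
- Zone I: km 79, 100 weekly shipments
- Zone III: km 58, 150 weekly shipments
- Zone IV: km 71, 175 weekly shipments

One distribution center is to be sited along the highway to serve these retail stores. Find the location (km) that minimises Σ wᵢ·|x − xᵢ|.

x = 58

For a sum of weighted absolute distances on a line, the optimum is the weighted median (not the mean). Total weight W = 706; half-weight = 353.
Sort by position and accumulate weight:
  km 10 (Zone VIII, w=45) → cum 45
  km 24 (Zone II, w=175) → cum 220
  km 29 (Zone V, w=11) → cum 231
  km 35 (Zone VI, w=30) → cum 261
  km 54 (Zone VII, w=20) → cum 281
  km 58 (Zone III, w=150) → cum 431  ≥ 353 → median here
  km 71 (Zone IV, w=175) → cum 606
  km 79 (Zone I, w=100) → cum 706
Optimal location: km 58.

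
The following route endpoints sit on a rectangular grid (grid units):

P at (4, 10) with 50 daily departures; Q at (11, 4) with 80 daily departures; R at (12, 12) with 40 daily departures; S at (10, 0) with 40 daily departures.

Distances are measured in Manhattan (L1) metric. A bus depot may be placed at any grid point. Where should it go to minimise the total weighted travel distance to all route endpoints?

(11, 4)

Manhattan distance separates: Σwᵢ(|x−xᵢ|+|y−yᵢ|) = Σwᵢ|x−xᵢ| + Σwᵢ|y−yᵢ|, so x and y are optimised independently as 1-D weighted medians.
Total weight W = 210; half = 105.
x-coordinate, sorted with cumulative weight:
  x=4 (P, w=50) cum 50
  x=10 (S, w=40) cum 90
  x=11 (Q, w=80) cum 170  ← median
  x=12 (R, w=40) cum 210
⇒ x* = 11
y-coordinate, sorted with cumulative weight:
  y=0 (S, w=40) cum 40
  y=4 (Q, w=80) cum 120  ← median
  y=10 (P, w=50) cum 170
  y=12 (R, w=40) cum 210
⇒ y* = 4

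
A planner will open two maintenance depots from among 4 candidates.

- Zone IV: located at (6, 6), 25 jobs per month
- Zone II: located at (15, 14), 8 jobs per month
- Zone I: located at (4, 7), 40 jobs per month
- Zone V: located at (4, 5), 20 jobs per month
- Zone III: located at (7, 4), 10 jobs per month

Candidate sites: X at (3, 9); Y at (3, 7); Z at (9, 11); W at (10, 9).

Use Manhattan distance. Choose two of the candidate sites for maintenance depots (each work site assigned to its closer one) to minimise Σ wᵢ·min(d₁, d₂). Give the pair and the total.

Evaluate every pair (each demand assigned to the nearer of the two):
  {Y, Z}: total = 342
  {Y, W}: total = 350
  {X, Y}: total = 406
  {X, W}: total = 530
  {X, Z}: total = 532
  {Z, W}: total = 847
Best pair: {Y, Z} with total 342.

{Y, Z}, total 342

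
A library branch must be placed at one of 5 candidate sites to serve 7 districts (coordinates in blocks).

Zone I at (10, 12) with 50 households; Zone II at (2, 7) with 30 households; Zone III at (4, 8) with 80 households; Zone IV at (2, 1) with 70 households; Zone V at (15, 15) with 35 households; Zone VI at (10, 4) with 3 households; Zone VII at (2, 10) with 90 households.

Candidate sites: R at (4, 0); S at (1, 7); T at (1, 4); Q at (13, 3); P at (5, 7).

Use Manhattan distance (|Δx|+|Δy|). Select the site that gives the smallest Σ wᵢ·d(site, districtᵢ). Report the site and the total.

Total weighted distance at each candidate:
  R (4, 0): total = 4040
  S (1, 7): total = 2706
  T (1, 4): total = 3342
  Q (13, 3): total = 5202
  P (5, 7): total = 2574
Minimum is at P with total 2574 blocks.

P, total 2574 blocks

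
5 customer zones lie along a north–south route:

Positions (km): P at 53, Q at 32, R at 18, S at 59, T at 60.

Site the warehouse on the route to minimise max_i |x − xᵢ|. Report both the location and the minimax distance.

The 1-center on a line is the midpoint of the two extreme points: leftmost at 18, rightmost at 60.
Optimal location = (18 + 60)/2 = 39; maximum distance = (60 − 18)/2 = 21.

location 39, max distance 21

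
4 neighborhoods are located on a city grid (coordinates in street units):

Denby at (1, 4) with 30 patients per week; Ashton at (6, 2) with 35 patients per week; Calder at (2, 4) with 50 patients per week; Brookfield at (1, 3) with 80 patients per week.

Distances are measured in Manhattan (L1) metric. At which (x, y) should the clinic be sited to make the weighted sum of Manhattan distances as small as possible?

Manhattan distance separates: Σwᵢ(|x−xᵢ|+|y−yᵢ|) = Σwᵢ|x−xᵢ| + Σwᵢ|y−yᵢ|, so x and y are optimised independently as 1-D weighted medians.
Total weight W = 195; half = 97.5.
x-coordinate, sorted with cumulative weight:
  x=1 (Denby, w=30) cum 30
  x=1 (Brookfield, w=80) cum 110  ← median
  x=2 (Calder, w=50) cum 160
  x=6 (Ashton, w=35) cum 195
⇒ x* = 1
y-coordinate, sorted with cumulative weight:
  y=2 (Ashton, w=35) cum 35
  y=3 (Brookfield, w=80) cum 115  ← median
  y=4 (Denby, w=30) cum 145
  y=4 (Calder, w=50) cum 195
⇒ y* = 3

(1, 3)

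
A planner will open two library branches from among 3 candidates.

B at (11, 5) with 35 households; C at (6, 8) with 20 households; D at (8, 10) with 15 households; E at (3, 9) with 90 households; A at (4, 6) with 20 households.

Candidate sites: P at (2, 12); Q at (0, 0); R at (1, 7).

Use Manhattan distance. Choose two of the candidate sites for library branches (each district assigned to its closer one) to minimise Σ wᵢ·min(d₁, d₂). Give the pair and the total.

Evaluate every pair (each demand assigned to the nearer of the two):
  {P, R}: total = 1100
  {Q, R}: total = 1130
  {P, Q}: total = 1360
Best pair: {P, R} with total 1100.

{P, R}, total 1100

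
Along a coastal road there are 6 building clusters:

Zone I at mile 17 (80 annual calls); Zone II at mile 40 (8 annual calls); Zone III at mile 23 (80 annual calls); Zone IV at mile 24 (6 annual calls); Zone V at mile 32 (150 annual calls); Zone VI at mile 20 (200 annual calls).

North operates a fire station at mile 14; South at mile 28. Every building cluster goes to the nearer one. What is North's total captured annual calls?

The indifferent point is the midpoint (14+28)/2 = 21; building clusters left of it (closer to North at 14) go to North, those right go to South.
  Zone I at 17 (w=80) → North
  Zone VI at 20 (w=200) → North
  Zone III at 23 (w=80) → South
  Zone IV at 24 (w=6) → South
  Zone V at 32 (w=150) → South
  Zone II at 40 (w=8) → South
North captures 280; South captures 244.

280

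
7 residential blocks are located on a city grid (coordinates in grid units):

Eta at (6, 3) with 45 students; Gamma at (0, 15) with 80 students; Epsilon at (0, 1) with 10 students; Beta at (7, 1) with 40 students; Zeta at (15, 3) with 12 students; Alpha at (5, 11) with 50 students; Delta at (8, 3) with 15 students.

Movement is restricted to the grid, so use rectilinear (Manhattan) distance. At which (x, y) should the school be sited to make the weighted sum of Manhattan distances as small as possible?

(5, 11)

Manhattan distance separates: Σwᵢ(|x−xᵢ|+|y−yᵢ|) = Σwᵢ|x−xᵢ| + Σwᵢ|y−yᵢ|, so x and y are optimised independently as 1-D weighted medians.
Total weight W = 252; half = 126.
x-coordinate, sorted with cumulative weight:
  x=0 (Gamma, w=80) cum 80
  x=0 (Epsilon, w=10) cum 90
  x=5 (Alpha, w=50) cum 140  ← median
  x=6 (Eta, w=45) cum 185
  x=7 (Beta, w=40) cum 225
  x=8 (Delta, w=15) cum 240
  x=15 (Zeta, w=12) cum 252
⇒ x* = 5
y-coordinate, sorted with cumulative weight:
  y=1 (Epsilon, w=10) cum 10
  y=1 (Beta, w=40) cum 50
  y=3 (Eta, w=45) cum 95
  y=3 (Zeta, w=12) cum 107
  y=3 (Delta, w=15) cum 122
  y=11 (Alpha, w=50) cum 172  ← median
  y=15 (Gamma, w=80) cum 252
⇒ y* = 11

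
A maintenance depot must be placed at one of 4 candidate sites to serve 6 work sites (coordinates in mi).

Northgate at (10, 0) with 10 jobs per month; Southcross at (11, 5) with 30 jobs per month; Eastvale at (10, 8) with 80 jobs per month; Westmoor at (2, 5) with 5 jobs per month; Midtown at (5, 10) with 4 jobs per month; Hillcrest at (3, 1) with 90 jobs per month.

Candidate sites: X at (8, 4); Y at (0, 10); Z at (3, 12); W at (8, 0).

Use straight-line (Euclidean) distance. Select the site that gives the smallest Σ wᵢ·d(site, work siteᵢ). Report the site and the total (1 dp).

Total weighted distance at each candidate:
  X (8, 4): total = 1079.4
  Y (0, 10): total = 2220.5
  Z (3, 12): total = 2139.5
  W (8, 0): total = 1394.3
Minimum is at X with total 1079.4 mi.

X, total 1079.4 mi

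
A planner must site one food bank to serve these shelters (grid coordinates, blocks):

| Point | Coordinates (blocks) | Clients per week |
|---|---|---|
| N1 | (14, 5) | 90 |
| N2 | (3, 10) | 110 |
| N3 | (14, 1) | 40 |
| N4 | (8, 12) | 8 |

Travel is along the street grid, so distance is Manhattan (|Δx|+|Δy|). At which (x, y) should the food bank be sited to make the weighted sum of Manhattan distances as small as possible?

(14, 5)

Manhattan distance separates: Σwᵢ(|x−xᵢ|+|y−yᵢ|) = Σwᵢ|x−xᵢ| + Σwᵢ|y−yᵢ|, so x and y are optimised independently as 1-D weighted medians.
Total weight W = 248; half = 124.
x-coordinate, sorted with cumulative weight:
  x=3 (N2, w=110) cum 110
  x=8 (N4, w=8) cum 118
  x=14 (N1, w=90) cum 208  ← median
  x=14 (N3, w=40) cum 248
⇒ x* = 14
y-coordinate, sorted with cumulative weight:
  y=1 (N3, w=40) cum 40
  y=5 (N1, w=90) cum 130  ← median
  y=10 (N2, w=110) cum 240
  y=12 (N4, w=8) cum 248
⇒ y* = 5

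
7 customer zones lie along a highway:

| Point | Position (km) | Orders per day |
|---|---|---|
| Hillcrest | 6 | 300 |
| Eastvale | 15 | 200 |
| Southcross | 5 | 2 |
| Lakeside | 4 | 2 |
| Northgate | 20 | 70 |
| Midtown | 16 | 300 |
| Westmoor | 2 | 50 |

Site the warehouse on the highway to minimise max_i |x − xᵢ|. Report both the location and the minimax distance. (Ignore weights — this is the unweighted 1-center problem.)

The 1-center on a line is the midpoint of the two extreme points: leftmost at 2, rightmost at 20.
Optimal location = (2 + 20)/2 = 11; maximum distance = (20 − 2)/2 = 9.

location 11, max distance 9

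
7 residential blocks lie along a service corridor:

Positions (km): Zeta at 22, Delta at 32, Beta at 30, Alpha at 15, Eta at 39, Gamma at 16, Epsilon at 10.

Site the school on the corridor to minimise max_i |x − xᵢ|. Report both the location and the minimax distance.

The 1-center on a line is the midpoint of the two extreme points: leftmost at 10, rightmost at 39.
Optimal location = (10 + 39)/2 = 24.5; maximum distance = (39 − 10)/2 = 14.5.

location 24.5, max distance 14.5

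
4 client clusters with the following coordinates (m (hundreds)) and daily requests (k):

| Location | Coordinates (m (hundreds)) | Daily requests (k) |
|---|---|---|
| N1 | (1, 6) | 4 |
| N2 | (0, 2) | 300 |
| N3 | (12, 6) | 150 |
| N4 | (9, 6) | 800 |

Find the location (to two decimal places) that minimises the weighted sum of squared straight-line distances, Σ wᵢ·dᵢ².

(7.18, 5.04)

The minimiser of Σwᵢ‖p−pᵢ‖² is the weighted centroid p* = (Σwᵢpᵢ)/(Σwᵢ).
Σwᵢ = 1254.
Σwᵢxᵢ = 4·1 + 300·0 + 150·12 + 800·9 = 9004.
Σwᵢyᵢ = 4·6 + 300·2 + 150·6 + 800·6 = 6324.
x* = 9004/1254 = 7.18, y* = 6324/1254 = 5.04.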